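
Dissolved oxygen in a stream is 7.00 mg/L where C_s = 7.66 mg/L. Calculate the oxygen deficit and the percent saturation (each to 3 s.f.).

D = C_s − C = 7.66 − 7.00 = 0.660 mg/L.
% saturation = 7.00/7.66 × 100 = 91.4 %.

D ≈ 0.660 mg/L; 91.4 % saturation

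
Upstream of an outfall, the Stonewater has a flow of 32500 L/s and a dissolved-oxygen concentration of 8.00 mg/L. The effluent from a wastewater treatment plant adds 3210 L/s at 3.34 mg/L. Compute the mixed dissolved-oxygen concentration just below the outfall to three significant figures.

Flow-weighted mixing: C = (Q_r C_r + Q_w C_w)/(Q_r + Q_w)
= (32500×8.00 + 3210×3.34)/(32500 + 3210) = 270700/35710 = 7.581 mg/L.

7.58 mg/L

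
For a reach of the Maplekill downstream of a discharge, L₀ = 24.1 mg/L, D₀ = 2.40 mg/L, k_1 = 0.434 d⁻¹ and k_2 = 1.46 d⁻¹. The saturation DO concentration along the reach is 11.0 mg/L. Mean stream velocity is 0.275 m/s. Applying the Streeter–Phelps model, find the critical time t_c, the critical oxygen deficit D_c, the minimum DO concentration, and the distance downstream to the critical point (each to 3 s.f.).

t_c = [1/(k_2−k_1)] ln[(k_2/k_1)(1 − D₀(k_2−k_1)/(k_1 L₀))]
= [1/(1.46−0.434)] ln[(1.46/0.434)(1 − 2.40×1.026/(0.434×24.1))]
= (1/1.026) ln[3.364 × 0.7646] = 0.9747 × ln(2.572) = 0.9747 × 0.9447 = 0.9208 d.
D_c = (k_1/k_2) L₀ e^(−k_1 t_c) = (0.434/1.46) × 24.1 × e^(−0.434×0.9208) = 0.2973 × 24.1 × 0.6706 = 4.804 mg/L.
Minimum DO = C_s − D_c = 11.0 − 4.804 = 6.196 mg/L.
x_c = v t_c = 0.275 m/s × 0.9208 d × 86400 s/d = 21880 m ≈ 21.9 km.

t_c ≈ 0.921 d; D_c ≈ 4.80 mg/L; min DO ≈ 6.20 mg/L; x_c ≈ 21.9 km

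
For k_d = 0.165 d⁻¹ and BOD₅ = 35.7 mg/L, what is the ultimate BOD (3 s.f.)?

BOD₅ = L₀(1 − e^(−5k_d)) ⇒ L₀ = BOD₅ / (1 − e^(−5×0.165))
= 35.7 / (1 − 0.4382) = 35.7 / 0.5618 = 63.55 mg/L.

L₀ ≈ 63.5 mg/L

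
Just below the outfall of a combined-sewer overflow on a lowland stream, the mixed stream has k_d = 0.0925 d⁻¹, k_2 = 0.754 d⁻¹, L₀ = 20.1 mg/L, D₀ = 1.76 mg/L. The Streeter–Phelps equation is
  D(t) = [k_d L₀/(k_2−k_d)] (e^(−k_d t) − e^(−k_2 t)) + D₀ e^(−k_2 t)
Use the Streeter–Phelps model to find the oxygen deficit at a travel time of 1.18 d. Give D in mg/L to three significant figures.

D ≈ 2.09 mg/L

k_d L₀/(k_2−k_d) = 0.0925×20.1/(0.754−0.0925) = 1.859/0.6615 = 2.811 mg/L.
e^(−k_d t) = e^(−0.0925×1.180) = 0.8966; e^(−k_2 t) = e^(−0.754×1.180) = 0.4108.
D = 2.811 × (0.8966 − 0.4108) + 1.76 × 0.4108 = 1.365 + 0.7230 = 2.088 mg/L.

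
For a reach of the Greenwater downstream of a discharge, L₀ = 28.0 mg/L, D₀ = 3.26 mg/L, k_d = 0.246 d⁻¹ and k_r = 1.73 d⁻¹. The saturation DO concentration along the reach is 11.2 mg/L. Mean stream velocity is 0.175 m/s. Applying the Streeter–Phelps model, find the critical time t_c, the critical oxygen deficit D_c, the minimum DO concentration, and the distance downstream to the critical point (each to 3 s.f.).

t_c ≈ 0.498 d; D_c ≈ 3.52 mg/L; min DO ≈ 7.68 mg/L; x_c ≈ 7.53 km

At the critical point dD/dt = 0, so k_d L₀ e^(−k_d t) = k_r D. Substituting D(t) from the Streeter–Phelps equation and solving for t gives
t_c = ln[(k_r/k_d)(1 − D₀(k_r−k_d)/(k_d L₀))] / (k_r−k_d).
Here k_r−k_d = 1.484 d⁻¹ and 1 − D₀(k_r−k_d)/(k_d L₀) = 1 − 3.26×1.484/(0.246×28.0) = 0.2976, so
t_c = ln(7.033 × 0.2976) / 1.484 = 0.7387 / 1.484 = 0.4978 d.
L(t_c) = L₀ e^(−k_d t_c) = 28.0 × 0.8848 = 24.77 mg/L, and at the critical point k_r D_c = k_d L, so D_c = (0.246/1.73) × 24.77 = 3.523 mg/L.
Minimum DO = C_s − D_c = 11.2 − 3.523 = 7.677 mg/L.
x_c = v t_c = 0.175 m/s × 0.4978 d × 86400 s/d = 7526 m ≈ 7.53 km.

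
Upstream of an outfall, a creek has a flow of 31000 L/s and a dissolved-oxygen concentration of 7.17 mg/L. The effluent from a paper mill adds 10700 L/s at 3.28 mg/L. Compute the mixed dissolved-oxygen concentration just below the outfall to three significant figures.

Flow-weighted mixing: C = (Q_r C_r + Q_w C_w)/(Q_r + Q_w)
= (31000×7.17 + 10700×3.28)/(31000 + 10700) = 257400/41700 = 6.172 mg/L.

6.17 mg/L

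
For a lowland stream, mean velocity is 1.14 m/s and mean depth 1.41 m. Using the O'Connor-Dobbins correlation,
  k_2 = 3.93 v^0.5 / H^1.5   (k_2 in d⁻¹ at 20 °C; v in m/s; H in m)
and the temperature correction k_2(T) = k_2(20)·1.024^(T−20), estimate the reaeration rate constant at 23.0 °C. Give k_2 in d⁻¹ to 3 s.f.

k_2 ≈ 2.69 d⁻¹

k_2(20) = 3.93 × 1.14^0.5 / 1.41^1.5 = 3.93 × 1.068 / 1.674 = 2.506 d⁻¹.
k_2(23.0) = 2.506 × 1.024^(23.0−20) = 2.506 × 1.074 = 2.691 d⁻¹.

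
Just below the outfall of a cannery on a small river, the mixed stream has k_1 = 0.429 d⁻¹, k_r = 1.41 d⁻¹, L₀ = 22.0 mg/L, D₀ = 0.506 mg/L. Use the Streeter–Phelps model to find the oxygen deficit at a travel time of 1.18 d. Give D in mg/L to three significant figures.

D ≈ 4.07 mg/L

k_1 L₀/(k_r−k_1) = 0.429×22.0/(1.41−0.429) = 9.438/0.9810 = 9.621 mg/L.
e^(−k_1 t) = e^(−0.429×1.180) = 0.6028; e^(−k_r t) = e^(−1.41×1.180) = 0.1894.
D = 9.621 × (0.6028 − 0.1894) + 0.506 × 0.1894 = 3.977 + 0.09585 = 4.073 mg/L.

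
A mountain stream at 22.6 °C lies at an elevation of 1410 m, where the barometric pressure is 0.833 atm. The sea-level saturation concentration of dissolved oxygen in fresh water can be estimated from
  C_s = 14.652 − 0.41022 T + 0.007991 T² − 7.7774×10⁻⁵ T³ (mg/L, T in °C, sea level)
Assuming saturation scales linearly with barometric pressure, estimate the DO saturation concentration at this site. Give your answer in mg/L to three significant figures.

At sea level: C_s = 14.652 − 0.41022×22.6 + 0.007991×22.6² − 7.7774×10⁻⁵×22.6³ = 8.565 mg/L.
Pressure correction: C_s' = 8.565 × 0.833 = 7.134 mg/L.

C_s ≈ 7.13 mg/L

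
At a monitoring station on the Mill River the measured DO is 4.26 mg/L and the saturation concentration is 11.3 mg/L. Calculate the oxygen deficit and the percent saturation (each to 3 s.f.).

D ≈ 7.04 mg/L; 37.7 % saturation

D = C_s − C = 11.3 − 4.26 = 7.04 mg/L.
% saturation = 4.26/11.3 × 100 = 37.7 %.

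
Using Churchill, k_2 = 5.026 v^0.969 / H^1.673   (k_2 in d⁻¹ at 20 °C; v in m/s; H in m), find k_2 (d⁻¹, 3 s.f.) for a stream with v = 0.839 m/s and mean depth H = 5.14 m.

k_2 = 5.026 × 0.839^0.969 / 5.14^1.673 = 5.026 × 0.8436 / 15.47 = 0.2741 d⁻¹.

k_2 ≈ 0.274 d⁻¹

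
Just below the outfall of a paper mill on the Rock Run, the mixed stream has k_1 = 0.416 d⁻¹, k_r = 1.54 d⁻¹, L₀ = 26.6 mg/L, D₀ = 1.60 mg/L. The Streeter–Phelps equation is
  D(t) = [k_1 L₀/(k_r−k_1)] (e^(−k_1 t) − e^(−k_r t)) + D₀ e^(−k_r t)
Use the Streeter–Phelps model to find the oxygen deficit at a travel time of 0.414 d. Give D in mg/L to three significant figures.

k_1 L₀/(k_r−k_1) = 0.416×26.6/(1.54−0.416) = 11.07/1.124 = 9.845 mg/L.
e^(−k_1 t) = e^(−0.416×0.4140) = 0.8418; e^(−k_r t) = e^(−1.54×0.4140) = 0.5286.
D = 9.845 × (0.8418 − 0.5286) + 1.60 × 0.5286 = 3.084 + 0.8457 = 3.929 mg/L.

D ≈ 3.93 mg/L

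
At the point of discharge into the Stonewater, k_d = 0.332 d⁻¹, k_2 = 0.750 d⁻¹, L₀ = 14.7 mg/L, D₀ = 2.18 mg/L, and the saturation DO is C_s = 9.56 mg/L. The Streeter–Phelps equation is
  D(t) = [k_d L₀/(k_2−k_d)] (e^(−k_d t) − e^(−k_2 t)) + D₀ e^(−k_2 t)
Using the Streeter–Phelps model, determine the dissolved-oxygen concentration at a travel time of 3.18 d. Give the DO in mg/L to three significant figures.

k_d L₀/(k_2−k_d) = 0.332×14.7/(0.750−0.332) = 4.880/0.4180 = 11.68 mg/L.
e^(−k_d t) = e^(−0.332×3.180) = 0.3479; e^(−k_2 t) = e^(−0.750×3.180) = 0.09209.
D = 11.68 × (0.3479 − 0.09209) + 2.18 × 0.09209 = 2.987 + 0.2008 = 3.188 mg/L.
DO = C_s − D = 9.56 − 3.188 = 6.372 mg/L.

DO ≈ 6.37 mg/L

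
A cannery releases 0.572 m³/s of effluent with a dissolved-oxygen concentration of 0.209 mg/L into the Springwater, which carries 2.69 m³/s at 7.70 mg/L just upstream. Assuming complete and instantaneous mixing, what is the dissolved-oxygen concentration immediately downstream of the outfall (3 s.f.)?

6.39 mg/L

Flow-weighted mixing: C = (Q_r C_r + Q_w C_w)/(Q_r + Q_w)
= (2.69×7.70 + 0.572×0.209)/(2.69 + 0.572) = 20.83/3.262 = 6.386 mg/L.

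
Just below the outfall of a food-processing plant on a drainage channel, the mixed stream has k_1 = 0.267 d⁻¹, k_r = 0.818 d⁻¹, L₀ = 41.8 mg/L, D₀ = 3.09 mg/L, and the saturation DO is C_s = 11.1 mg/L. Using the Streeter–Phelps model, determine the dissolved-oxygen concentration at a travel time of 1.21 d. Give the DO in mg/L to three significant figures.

k_1 L₀/(k_r−k_1) = 0.267×41.8/(0.818−0.267) = 11.16/0.5510 = 20.26 mg/L.
e^(−k_1 t) = e^(−0.267×1.210) = 0.7239; e^(−k_r t) = e^(−0.818×1.210) = 0.3717.
D = 20.26 × (0.7239 − 0.3717) + 3.09 × 0.3717 = 7.135 + 1.148 = 8.284 mg/L.
DO = C_s − D = 11.1 − 8.284 = 2.816 mg/L.

DO ≈ 2.82 mg/L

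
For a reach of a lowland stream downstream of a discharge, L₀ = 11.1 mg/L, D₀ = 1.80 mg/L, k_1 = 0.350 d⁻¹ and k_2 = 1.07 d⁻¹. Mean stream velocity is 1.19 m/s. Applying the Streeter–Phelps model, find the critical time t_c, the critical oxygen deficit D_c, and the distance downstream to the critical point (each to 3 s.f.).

At the critical point dD/dt = 0, so k_1 L₀ e^(−k_1 t) = k_2 D. Substituting D(t) from the Streeter–Phelps equation and solving for t gives
t_c = ln[(k_2/k_1)(1 − D₀(k_2−k_1)/(k_1 L₀))] / (k_2−k_1).
Here k_2−k_1 = 0.7200 d⁻¹ and 1 − D₀(k_2−k_1)/(k_1 L₀) = 1 − 1.80×0.7200/(0.350×11.1) = 0.6664, so
t_c = ln(3.057 × 0.6664) / 0.7200 = 0.7116 / 0.7200 = 0.9884 d.
L(t_c) = L₀ e^(−k_1 t_c) = 11.1 × 0.7076 = 7.854 mg/L, and at the critical point k_2 D_c = k_1 L, so D_c = (0.350/1.07) × 7.854 = 2.569 mg/L.
x_c = v t_c = 1.19 m/s × 0.9884 d × 86400 s/d = 101600 m ≈ 102 km.

t_c ≈ 0.988 d; D_c ≈ 2.57 mg/L; x_c ≈ 102 km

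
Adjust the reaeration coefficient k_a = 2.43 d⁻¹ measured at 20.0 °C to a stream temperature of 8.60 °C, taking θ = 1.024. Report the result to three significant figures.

k_a(T₂) = k_a(T₁) · θ^(T₂−T₁) = 2.43 × 1.024^(8.60−20.0)
= 2.43 × 1.024^-11.4 = 2.43 × 0.7631 = 1.854 d⁻¹.

k_a ≈ 1.85 d⁻¹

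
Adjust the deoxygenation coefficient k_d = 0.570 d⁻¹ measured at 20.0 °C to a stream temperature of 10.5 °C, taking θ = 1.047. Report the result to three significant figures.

k_d ≈ 0.368 d⁻¹

k_d(T₂) = k_d(T₁) · θ^(T₂−T₁) = 0.570 × 1.047^(10.5−20.0)
= 0.570 × 1.047^-9.50 = 0.570 × 0.6464 = 0.3685 d⁻¹.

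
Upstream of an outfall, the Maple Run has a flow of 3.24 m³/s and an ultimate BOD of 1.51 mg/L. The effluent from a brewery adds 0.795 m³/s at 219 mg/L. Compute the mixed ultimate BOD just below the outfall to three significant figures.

44.4 mg/L

Flow-weighted mixing: C = (Q_r C_r + Q_w C_w)/(Q_r + Q_w)
= (3.24×1.51 + 0.795×219)/(3.24 + 0.795) = 179.0/4.035 = 44.36 mg/L.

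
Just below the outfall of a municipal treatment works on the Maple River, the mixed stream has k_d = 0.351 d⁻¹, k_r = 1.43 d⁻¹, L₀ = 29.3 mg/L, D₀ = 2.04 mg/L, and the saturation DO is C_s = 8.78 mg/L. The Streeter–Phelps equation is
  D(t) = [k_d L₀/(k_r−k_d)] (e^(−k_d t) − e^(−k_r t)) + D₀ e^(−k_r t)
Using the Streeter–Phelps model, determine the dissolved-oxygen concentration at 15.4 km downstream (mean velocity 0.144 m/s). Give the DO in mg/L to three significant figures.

Travel time t = x/v = 15.4 km / (0.144 m/s) = 15400 m / 0.144 m/s = 106900 s = 1.238 d.
k_d L₀/(k_r−k_d) = 0.351×29.3/(1.43−0.351) = 10.28/1.079 = 9.531 mg/L.
e^(−k_d t) = e^(−0.351×1.238) = 0.6476; e^(−k_r t) = e^(−1.43×1.238) = 0.1703.
D = 9.531 × (0.6476 − 0.1703) + 2.04 × 0.1703 = 4.549 + 0.3475 = 4.897 mg/L.
DO = C_s − D = 8.78 − 4.897 = 3.883 mg/L.

DO ≈ 3.88 mg/L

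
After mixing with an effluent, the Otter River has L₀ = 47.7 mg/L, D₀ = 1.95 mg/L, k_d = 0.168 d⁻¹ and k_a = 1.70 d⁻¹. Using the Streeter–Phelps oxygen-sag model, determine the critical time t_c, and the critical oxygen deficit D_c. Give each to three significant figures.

With k_a/k_d = 10.12 and 1 − D₀(k_a−k_d)/(k_d L₀) = 0.6272,
t_c = ln(10.12 × 0.6272) / (1.70 − 0.168) = ln(6.347) / 1.532 = 1.848/1.532 = 1.206 d.
D_c = (k_d/k_a) L₀ e^(−k_d t_c) = (0.168/1.70) × 47.7 × e^(−0.168×1.206) = 0.09882 × 47.7 × 0.8166 = 3.849 mg/L.

t_c ≈ 1.21 d; D_c ≈ 3.85 mg/L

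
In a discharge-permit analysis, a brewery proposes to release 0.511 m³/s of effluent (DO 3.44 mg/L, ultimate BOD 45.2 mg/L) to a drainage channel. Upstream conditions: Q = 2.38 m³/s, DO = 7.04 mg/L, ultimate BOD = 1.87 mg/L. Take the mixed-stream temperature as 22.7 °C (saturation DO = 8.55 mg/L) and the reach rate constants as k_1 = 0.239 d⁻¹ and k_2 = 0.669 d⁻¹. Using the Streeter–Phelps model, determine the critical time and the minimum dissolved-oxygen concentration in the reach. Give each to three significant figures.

t_c ≈ 1.19 d; minimum DO ≈ 5.99 mg/L

Mixed DO = (2.38×7.04 + 0.511×3.44)/(2.38+0.511) = 18.51/2.891 = 6.404 mg/L.
Mixed L₀ = (2.38×1.87 + 0.511×45.2)/(2.891) = 27.55/2.891 = 9.529 mg/L.
Initial deficit D₀ = C_s − DO₀ = 8.55 − 6.404 = 2.146 mg/L.
t_c = (1/0.4300) ln[(0.669/0.239)(1 − 2.146×0.4300/(0.239×9.529))] = 2.326 × ln(1.665) = 1.185 d.
D_c = (0.239/0.669) × 9.529 × e^(−0.239×1.185) = 0.3572 × 9.529 × 0.7533 = 2.564 mg/L.
Minimum DO = 8.55 − 2.564 = 5.986 mg/L.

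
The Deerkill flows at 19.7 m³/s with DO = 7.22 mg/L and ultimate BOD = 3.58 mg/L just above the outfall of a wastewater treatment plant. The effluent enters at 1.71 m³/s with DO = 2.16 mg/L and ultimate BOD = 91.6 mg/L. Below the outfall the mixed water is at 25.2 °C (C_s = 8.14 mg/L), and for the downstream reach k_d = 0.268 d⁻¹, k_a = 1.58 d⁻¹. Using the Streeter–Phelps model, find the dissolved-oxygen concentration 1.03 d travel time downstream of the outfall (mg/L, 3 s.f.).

Mixed DO = (19.7×7.22 + 1.71×2.16)/(19.7+1.71) = 145.9/21.41 = 6.816 mg/L.
Mixed L₀ = (19.7×3.58 + 1.71×91.6)/(21.41) = 227.2/21.41 = 10.61 mg/L.
Initial deficit D₀ = C_s − DO₀ = 8.14 − 6.816 = 1.324 mg/L.
D(1.03) = [0.268×10.61/(1.58−0.268)](e^(−0.268×1.03) − e^(−1.58×1.03)) + 1.324 e^(−1.58×1.03)
= 2.167 × (0.7588 − 0.1964) + 1.324 × 0.1964 = 1.479 mg/L.
DO = 8.14 − 1.479 = 6.661 mg/L.

DO ≈ 6.66 mg/L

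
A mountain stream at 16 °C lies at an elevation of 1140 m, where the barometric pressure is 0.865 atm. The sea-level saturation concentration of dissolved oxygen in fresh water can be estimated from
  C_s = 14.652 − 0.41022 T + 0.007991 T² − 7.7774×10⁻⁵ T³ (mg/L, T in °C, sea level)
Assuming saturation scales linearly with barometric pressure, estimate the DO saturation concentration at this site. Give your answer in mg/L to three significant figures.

C_s ≈ 8.49 mg/L

At sea level: C_s = 14.652 − 0.41022×16 + 0.007991×16² − 7.7774×10⁻⁵×16³ = 9.816 mg/L.
Pressure correction: C_s' = 9.816 × 0.865 = 8.491 mg/L.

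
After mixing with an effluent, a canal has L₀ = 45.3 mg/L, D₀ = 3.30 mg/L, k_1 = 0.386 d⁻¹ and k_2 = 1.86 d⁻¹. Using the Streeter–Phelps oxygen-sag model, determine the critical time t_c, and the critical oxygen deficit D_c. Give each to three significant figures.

t_c ≈ 0.846 d; D_c ≈ 6.78 mg/L

t_c = [1/(k_2−k_1)] ln[(k_2/k_1)(1 − D₀(k_2−k_1)/(k_1 L₀))]
= [1/(1.86−0.386)] ln[(1.86/0.386)(1 − 3.30×1.474/(0.386×45.3))]
= (1/1.474) ln[4.819 × 0.7218] = 0.6784 × ln(3.478) = 0.6784 × 1.247 = 0.8457 d.
L(t_c) = L₀ e^(−k_1 t_c) = 45.3 × 0.7215 = 32.68 mg/L, and at the critical point k_2 D_c = k_1 L, so D_c = (0.386/1.86) × 32.68 = 6.783 mg/L.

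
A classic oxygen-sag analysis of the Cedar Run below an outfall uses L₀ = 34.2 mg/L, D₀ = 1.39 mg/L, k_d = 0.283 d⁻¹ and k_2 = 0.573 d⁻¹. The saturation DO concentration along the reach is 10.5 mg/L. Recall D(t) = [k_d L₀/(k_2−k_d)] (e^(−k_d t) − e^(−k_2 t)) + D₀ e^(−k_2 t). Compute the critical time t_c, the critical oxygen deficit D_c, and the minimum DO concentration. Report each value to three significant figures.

t_c ≈ 2.29 d; D_c ≈ 8.85 mg/L; min DO ≈ 1.65 mg/L

At the critical point dD/dt = 0, so k_d L₀ e^(−k_d t) = k_2 D. Substituting D(t) from the Streeter–Phelps equation and solving for t gives
t_c = ln[(k_2/k_d)(1 − D₀(k_2−k_d)/(k_d L₀))] / (k_2−k_d).
Here k_2−k_d = 0.2900 d⁻¹ and 1 − D₀(k_2−k_d)/(k_d L₀) = 1 − 1.39×0.2900/(0.283×34.2) = 0.9584, so
t_c = ln(2.025 × 0.9584) / 0.2900 = 0.6629 / 0.2900 = 2.286 d.
L(t_c) = L₀ e^(−k_d t_c) = 34.2 × 0.5237 = 17.91 mg/L, and at the critical point k_2 D_c = k_d L, so D_c = (0.283/0.573) × 17.91 = 8.845 mg/L.
Minimum DO = C_s − D_c = 10.5 − 8.845 = 1.655 mg/L.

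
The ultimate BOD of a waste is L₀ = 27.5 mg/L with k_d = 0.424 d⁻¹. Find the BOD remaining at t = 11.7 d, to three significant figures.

L ≈ 0.193 mg/L

L_t = L₀ e^(−k_d t) = 27.5 × e^(−0.424×11.7) = 27.5 × 0.007007 = 0.1927 mg/L.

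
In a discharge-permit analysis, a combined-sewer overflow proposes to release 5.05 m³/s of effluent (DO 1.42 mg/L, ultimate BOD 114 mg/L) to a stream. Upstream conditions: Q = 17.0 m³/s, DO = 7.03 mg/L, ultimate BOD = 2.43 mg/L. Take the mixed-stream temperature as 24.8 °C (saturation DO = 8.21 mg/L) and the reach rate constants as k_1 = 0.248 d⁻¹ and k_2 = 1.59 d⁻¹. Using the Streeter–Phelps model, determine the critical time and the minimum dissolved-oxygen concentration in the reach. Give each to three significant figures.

Mixed DO = (17.0×7.03 + 5.05×1.42)/(17.0+5.05) = 126.7/22.05 = 5.745 mg/L.
Mixed L₀ = (17.0×2.43 + 5.05×114)/(22.05) = 617.0/22.05 = 27.98 mg/L.
Initial deficit D₀ = C_s − DO₀ = 8.21 − 5.745 = 2.465 mg/L.
t_c = (1/1.342) ln[(1.59/0.248)(1 − 2.465×1.342/(0.248×27.98))] = 0.7452 × ln(3.355) = 0.9020 d.
D_c = (0.248/1.59) × 27.98 × e^(−0.248×0.9020) = 0.1560 × 27.98 × 0.7995 = 3.490 mg/L.
Minimum DO = 8.21 − 3.490 = 4.720 mg/L.

t_c ≈ 0.902 d; minimum DO ≈ 4.72 mg/L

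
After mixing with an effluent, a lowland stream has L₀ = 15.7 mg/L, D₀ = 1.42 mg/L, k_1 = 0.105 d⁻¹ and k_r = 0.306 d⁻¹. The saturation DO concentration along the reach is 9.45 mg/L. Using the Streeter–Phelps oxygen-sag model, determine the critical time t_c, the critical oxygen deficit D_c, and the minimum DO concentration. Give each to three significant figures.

With k_r/k_1 = 2.914 and 1 − D₀(k_r−k_1)/(k_1 L₀) = 0.8269,
t_c = ln(2.914 × 0.8269) / (0.306 − 0.105) = ln(2.410) / 0.2010 = 0.8795/0.2010 = 4.376 d.
D_c = (k_1/k_r) L₀ e^(−k_1 t_c) = (0.105/0.306) × 15.7 × e^(−0.105×4.376) = 0.3431 × 15.7 × 0.6316 = 3.403 mg/L.
Minimum DO = C_s − D_c = 9.45 − 3.403 = 6.047 mg/L.

t_c ≈ 4.38 d; D_c ≈ 3.40 mg/L; min DO ≈ 6.05 mg/L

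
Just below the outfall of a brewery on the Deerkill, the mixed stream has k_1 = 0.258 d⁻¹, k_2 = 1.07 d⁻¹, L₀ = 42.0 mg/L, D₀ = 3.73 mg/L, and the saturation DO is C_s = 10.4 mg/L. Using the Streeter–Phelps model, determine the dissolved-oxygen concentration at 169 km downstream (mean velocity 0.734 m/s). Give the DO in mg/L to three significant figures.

Travel time t = x/v = 169 km / (0.734 m/s) = 169000 m / 0.734 m/s = 230200 s = 2.665 d.
k_1 L₀/(k_2−k_1) = 0.258×42.0/(1.07−0.258) = 10.84/0.8120 = 13.34 mg/L.
e^(−k_1 t) = e^(−0.258×2.665) = 0.5028; e^(−k_2 t) = e^(−1.07×2.665) = 0.05776.
D = 13.34 × (0.5028 − 0.05776) + 3.73 × 0.05776 = 5.939 + 0.2155 = 6.155 mg/L.
DO = C_s − D = 10.4 − 6.155 = 4.245 mg/L.

DO ≈ 4.25 mg/L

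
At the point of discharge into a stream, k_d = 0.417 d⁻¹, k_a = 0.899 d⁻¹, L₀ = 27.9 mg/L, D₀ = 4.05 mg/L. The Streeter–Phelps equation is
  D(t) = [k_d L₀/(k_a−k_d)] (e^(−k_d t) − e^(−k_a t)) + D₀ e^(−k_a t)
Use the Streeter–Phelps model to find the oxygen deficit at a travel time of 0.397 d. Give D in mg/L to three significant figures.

k_d L₀/(k_a−k_d) = 0.417×27.9/(0.899−0.417) = 11.63/0.4820 = 24.14 mg/L.
e^(−k_d t) = e^(−0.417×0.3970) = 0.8474; e^(−k_a t) = e^(−0.899×0.3970) = 0.6998.
D = 24.14 × (0.8474 − 0.6998) + 4.05 × 0.6998 = 3.562 + 2.834 = 6.397 mg/L.

D ≈ 6.40 mg/L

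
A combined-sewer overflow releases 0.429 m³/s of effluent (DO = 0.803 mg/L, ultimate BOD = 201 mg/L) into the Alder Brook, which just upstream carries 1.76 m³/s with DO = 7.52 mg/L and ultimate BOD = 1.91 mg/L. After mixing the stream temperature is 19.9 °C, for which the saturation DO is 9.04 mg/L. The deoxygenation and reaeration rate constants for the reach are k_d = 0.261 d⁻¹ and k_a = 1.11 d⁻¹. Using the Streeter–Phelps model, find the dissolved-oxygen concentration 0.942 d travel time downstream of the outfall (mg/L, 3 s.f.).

DO ≈ 2.63 mg/L

Mixed DO = (1.76×7.52 + 0.429×0.803)/(1.76+0.429) = 13.58/2.189 = 6.204 mg/L.
Mixed L₀ = (1.76×1.91 + 0.429×201)/(2.189) = 89.59/2.189 = 40.93 mg/L.
Initial deficit D₀ = C_s − DO₀ = 9.04 − 6.204 = 2.836 mg/L.
D(0.942) = [0.261×40.93/(1.11−0.261)](e^(−0.261×0.942) − e^(−1.11×0.942)) + 2.836 e^(−1.11×0.942)
= 12.58 × (0.7820 − 0.3515) + 2.836 × 0.3515 = 6.414 mg/L.
DO = 9.04 − 6.414 = 2.626 mg/L.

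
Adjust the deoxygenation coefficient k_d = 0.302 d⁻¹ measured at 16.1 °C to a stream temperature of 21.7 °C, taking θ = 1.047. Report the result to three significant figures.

k_d ≈ 0.391 d⁻¹

k_d(T₂) = k_d(T₁) · θ^(T₂−T₁) = 0.302 × 1.047^(21.7−16.1)
= 0.302 × 1.047^5.60 = 0.302 × 1.293 = 0.3906 d⁻¹.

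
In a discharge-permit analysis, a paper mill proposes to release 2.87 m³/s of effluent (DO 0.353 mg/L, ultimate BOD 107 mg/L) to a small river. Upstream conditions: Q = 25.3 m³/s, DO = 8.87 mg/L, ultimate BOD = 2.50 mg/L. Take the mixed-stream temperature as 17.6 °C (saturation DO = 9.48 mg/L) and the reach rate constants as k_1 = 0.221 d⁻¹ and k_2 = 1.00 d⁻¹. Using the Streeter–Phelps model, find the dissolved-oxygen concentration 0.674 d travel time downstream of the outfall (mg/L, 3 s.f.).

DO ≈ 7.41 mg/L

Mixed DO = (25.3×8.87 + 2.87×0.353)/(25.3+2.87) = 225.4/28.17 = 8.002 mg/L.
Mixed L₀ = (25.3×2.50 + 2.87×107)/(28.17) = 370.3/28.17 = 13.15 mg/L.
Initial deficit D₀ = C_s − DO₀ = 9.48 − 8.002 = 1.478 mg/L.
D(0.674) = [0.221×13.15/(1.00−0.221)](e^(−0.221×0.674) − e^(−1.00×0.674)) + 1.478 e^(−1.00×0.674)
= 3.730 × (0.8616 − 0.5097) + 1.478 × 0.5097 = 2.066 mg/L.
DO = 9.48 − 2.066 = 7.414 mg/L.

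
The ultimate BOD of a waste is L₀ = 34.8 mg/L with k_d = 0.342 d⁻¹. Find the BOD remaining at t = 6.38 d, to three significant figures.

L_t = L₀ e^(−k_d t) = 34.8 × e^(−0.342×6.38) = 34.8 × 0.1128 = 3.926 mg/L.

L ≈ 3.93 mg/L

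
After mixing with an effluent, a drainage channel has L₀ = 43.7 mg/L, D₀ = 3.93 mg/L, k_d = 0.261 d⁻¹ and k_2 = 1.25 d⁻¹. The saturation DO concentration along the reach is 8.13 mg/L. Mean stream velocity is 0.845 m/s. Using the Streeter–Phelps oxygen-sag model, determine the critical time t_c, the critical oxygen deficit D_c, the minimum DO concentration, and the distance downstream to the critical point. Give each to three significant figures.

t_c = [1/(k_2−k_d)] ln[(k_2/k_d)(1 − D₀(k_2−k_d)/(k_d L₀))]
= [1/(1.25−0.261)] ln[(1.25/0.261)(1 − 3.93×0.9890/(0.261×43.7))]
= (1/0.9890) ln[4.789 × 0.6592] = 1.011 × ln(3.157) = 1.011 × 1.150 = 1.162 d.
L(t_c) = L₀ e^(−k_d t_c) = 43.7 × 0.7383 = 32.26 mg/L, and at the critical point k_2 D_c = k_d L, so D_c = (0.261/1.25) × 32.26 = 6.737 mg/L.
Minimum DO = C_s − D_c = 8.13 − 6.737 = 1.393 mg/L.
x_c = v t_c = 0.845 m/s × 1.162 d × 86400 s/d = 84870 m ≈ 84.9 km.

t_c ≈ 1.16 d; D_c ≈ 6.74 mg/L; min DO ≈ 1.39 mg/L; x_c ≈ 84.9 km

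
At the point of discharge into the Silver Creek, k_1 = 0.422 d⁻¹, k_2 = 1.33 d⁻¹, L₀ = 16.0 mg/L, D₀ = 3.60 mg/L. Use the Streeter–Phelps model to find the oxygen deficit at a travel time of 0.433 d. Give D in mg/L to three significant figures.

k_1 L₀/(k_2−k_1) = 0.422×16.0/(1.33−0.422) = 6.752/0.9080 = 7.436 mg/L.
e^(−k_1 t) = e^(−0.422×0.4330) = 0.8330; e^(−k_2 t) = e^(−1.33×0.4330) = 0.5622.
D = 7.436 × (0.8330 − 0.5622) + 3.60 × 0.5622 = 2.014 + 2.024 = 4.038 mg/L.

D ≈ 4.04 mg/L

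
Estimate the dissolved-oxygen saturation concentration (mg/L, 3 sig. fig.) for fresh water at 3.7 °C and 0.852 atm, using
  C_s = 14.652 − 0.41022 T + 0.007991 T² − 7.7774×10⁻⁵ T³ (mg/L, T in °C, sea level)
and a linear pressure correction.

At sea level: C_s = 14.652 − 0.41022×3.7 + 0.007991×3.7² − 7.7774×10⁻⁵×3.7³ = 13.24 mg/L.
Pressure correction: C_s' = 13.24 × 0.852 = 11.28 mg/L.

C_s ≈ 11.3 mg/L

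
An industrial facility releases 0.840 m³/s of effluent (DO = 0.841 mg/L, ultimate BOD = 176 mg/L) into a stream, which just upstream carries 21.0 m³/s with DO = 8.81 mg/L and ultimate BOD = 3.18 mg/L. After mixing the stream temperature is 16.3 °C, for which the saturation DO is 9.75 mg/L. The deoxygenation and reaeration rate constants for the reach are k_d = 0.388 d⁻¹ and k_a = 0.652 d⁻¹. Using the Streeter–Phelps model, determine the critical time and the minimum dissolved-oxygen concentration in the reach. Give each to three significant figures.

t_c ≈ 1.62 d; minimum DO ≈ 6.64 mg/L

Mixed DO = (21.0×8.81 + 0.840×0.841)/(21.0+0.840) = 185.7/21.84 = 8.504 mg/L.
Mixed L₀ = (21.0×3.18 + 0.840×176)/(21.84) = 214.6/21.84 = 9.827 mg/L.
Initial deficit D₀ = C_s − DO₀ = 9.75 − 8.504 = 1.246 mg/L.
t_c = (1/0.2640) ln[(0.652/0.388)(1 − 1.246×0.2640/(0.388×9.827))] = 3.788 × ln(1.535) = 1.624 d.
D_c = (0.388/0.652) × 9.827 × e^(−0.388×1.624) = 0.5951 × 9.827 × 0.5325 = 3.114 mg/L.
Minimum DO = 9.75 − 3.114 = 6.636 mg/L.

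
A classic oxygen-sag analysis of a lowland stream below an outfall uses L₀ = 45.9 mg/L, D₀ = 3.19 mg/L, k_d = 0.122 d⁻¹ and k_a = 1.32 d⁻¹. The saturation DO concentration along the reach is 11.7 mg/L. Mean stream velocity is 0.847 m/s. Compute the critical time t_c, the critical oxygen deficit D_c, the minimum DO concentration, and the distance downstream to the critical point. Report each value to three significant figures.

t_c ≈ 1.03 d; D_c ≈ 3.74 mg/L; min DO ≈ 7.96 mg/L; x_c ≈ 75.4 km

With k_a/k_d = 10.82 and 1 − D₀(k_a−k_d)/(k_d L₀) = 0.3175,
t_c = ln(10.82 × 0.3175) / (1.32 − 0.122) = ln(3.436) / 1.198 = 1.234/1.198 = 1.030 d.
L(t_c) = L₀ e^(−k_d t_c) = 45.9 × 0.8819 = 40.48 mg/L, and at the critical point k_a D_c = k_d L, so D_c = (0.122/1.32) × 40.48 = 3.741 mg/L.
Minimum DO = C_s − D_c = 11.7 − 3.741 = 7.959 mg/L.
x_c = v t_c = 0.847 m/s × 1.030 d × 86400 s/d = 75390 m ≈ 75.4 km.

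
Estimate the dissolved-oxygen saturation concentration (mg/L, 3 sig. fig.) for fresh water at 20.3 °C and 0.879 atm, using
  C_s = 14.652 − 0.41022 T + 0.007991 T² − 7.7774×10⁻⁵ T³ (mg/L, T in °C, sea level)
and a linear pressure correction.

At sea level: C_s = 14.652 − 0.41022×20.3 + 0.007991×20.3² − 7.7774×10⁻⁵×20.3³ = 8.967 mg/L.
Pressure correction: C_s' = 8.967 × 0.879 = 7.882 mg/L.

C_s ≈ 7.88 mg/L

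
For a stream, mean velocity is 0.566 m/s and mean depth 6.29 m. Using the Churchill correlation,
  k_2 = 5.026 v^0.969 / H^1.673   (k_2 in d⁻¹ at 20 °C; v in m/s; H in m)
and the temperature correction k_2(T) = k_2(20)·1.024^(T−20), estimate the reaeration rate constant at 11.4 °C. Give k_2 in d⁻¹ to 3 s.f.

k_2 ≈ 0.109 d⁻¹

k_2(20) = 5.026 × 0.566^0.969 / 6.29^1.673 = 5.026 × 0.5761 / 21.68 = 0.1335 d⁻¹.
k_2(11.4) = 0.1335 × 1.024^(11.4−20) = 0.1335 × 0.8155 = 0.1089 d⁻¹.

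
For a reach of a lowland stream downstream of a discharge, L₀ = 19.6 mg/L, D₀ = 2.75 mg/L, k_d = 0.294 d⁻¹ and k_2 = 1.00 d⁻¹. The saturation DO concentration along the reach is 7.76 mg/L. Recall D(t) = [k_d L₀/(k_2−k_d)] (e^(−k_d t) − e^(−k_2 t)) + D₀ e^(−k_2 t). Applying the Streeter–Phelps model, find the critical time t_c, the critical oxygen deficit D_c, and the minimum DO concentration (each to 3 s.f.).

t_c = [1/(k_2−k_d)] ln[(k_2/k_d)(1 − D₀(k_2−k_d)/(k_d L₀))]
= [1/(1.00−0.294)] ln[(1.00/0.294)(1 − 2.75×0.7060/(0.294×19.6))]
= (1/0.7060) ln[3.401 × 0.6631] = 1.416 × ln(2.255) = 1.416 × 0.8133 = 1.152 d.
L(t_c) = L₀ e^(−k_d t_c) = 19.6 × 0.7127 = 13.97 mg/L, and at the critical point k_2 D_c = k_d L, so D_c = (0.294/1.00) × 13.97 = 4.107 mg/L.
Minimum DO = C_s − D_c = 7.76 − 4.107 = 3.653 mg/L.

t_c ≈ 1.15 d; D_c ≈ 4.11 mg/L; min DO ≈ 3.65 mg/L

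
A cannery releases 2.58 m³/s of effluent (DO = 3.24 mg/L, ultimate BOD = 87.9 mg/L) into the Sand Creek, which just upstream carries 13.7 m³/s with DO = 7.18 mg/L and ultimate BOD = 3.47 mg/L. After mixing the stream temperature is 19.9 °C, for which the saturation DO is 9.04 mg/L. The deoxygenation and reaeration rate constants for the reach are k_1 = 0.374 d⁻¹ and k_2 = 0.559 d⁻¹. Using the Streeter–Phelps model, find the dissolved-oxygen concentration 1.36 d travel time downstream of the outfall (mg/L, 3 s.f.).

DO ≈ 3.32 mg/L

Mixed DO = (13.7×7.18 + 2.58×3.24)/(13.7+2.58) = 106.7/16.28 = 6.556 mg/L.
Mixed L₀ = (13.7×3.47 + 2.58×87.9)/(16.28) = 274.3/16.28 = 16.85 mg/L.
Initial deficit D₀ = C_s − DO₀ = 9.04 − 6.556 = 2.484 mg/L.
D(1.36) = [0.374×16.85/(0.559−0.374)](e^(−0.374×1.36) − e^(−0.559×1.36)) + 2.484 e^(−0.559×1.36)
= 34.06 × (0.6013 − 0.4676) + 2.484 × 0.4676 = 5.718 mg/L.
DO = 9.04 − 5.718 = 3.322 mg/L.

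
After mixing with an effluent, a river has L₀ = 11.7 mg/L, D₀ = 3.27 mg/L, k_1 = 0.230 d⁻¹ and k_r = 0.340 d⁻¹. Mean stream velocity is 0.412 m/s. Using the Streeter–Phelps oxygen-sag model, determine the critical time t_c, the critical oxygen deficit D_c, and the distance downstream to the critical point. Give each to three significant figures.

t_c = [1/(k_r−k_1)] ln[(k_r/k_1)(1 − D₀(k_r−k_1)/(k_1 L₀))]
= [1/(0.340−0.230)] ln[(0.340/0.230)(1 − 3.27×0.1100/(0.230×11.7))]
= (1/0.1100) ln[1.478 × 0.8663] = 9.091 × ln(1.281) = 9.091 × 0.2474 = 2.249 d.
D_c = (k_1/k_r) L₀ e^(−k_1 t_c) = (0.230/0.340) × 11.7 × e^(−0.230×2.249) = 0.6765 × 11.7 × 0.5962 = 4.718 mg/L.
x_c = v t_c = 0.412 m/s × 2.249 d × 86400 s/d = 80050 m ≈ 80.1 km.

t_c ≈ 2.25 d; D_c ≈ 4.72 mg/L; x_c ≈ 80.1 km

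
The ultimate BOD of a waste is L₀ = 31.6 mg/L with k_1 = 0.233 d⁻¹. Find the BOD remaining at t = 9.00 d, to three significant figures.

L ≈ 3.88 mg/L

L_t = L₀ e^(−k_1 t) = 31.6 × e^(−0.233×9.00) = 31.6 × 0.1228 = 3.881 mg/L.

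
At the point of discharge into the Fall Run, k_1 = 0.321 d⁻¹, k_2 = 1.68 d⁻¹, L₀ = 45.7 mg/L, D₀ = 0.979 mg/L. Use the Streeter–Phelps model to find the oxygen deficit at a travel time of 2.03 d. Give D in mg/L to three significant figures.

D ≈ 5.30 mg/L

k_1 L₀/(k_2−k_1) = 0.321×45.7/(1.68−0.321) = 14.67/1.359 = 10.79 mg/L.
e^(−k_1 t) = e^(−0.321×2.030) = 0.5212; e^(−k_2 t) = e^(−1.68×2.030) = 0.03303.
D = 10.79 × (0.5212 − 0.03303) + 0.979 × 0.03303 = 5.270 + 0.03233 = 5.302 mg/L.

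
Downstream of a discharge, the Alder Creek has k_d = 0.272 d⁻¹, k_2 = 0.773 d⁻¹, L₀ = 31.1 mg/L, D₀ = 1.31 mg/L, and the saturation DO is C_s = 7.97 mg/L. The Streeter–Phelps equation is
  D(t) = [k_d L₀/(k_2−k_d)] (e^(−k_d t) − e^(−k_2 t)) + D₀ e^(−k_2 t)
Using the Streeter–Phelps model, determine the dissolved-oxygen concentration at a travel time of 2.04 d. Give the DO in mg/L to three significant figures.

DO ≈ 1.49 mg/L

k_d L₀/(k_2−k_d) = 0.272×31.1/(0.773−0.272) = 8.459/0.5010 = 16.88 mg/L.
e^(−k_d t) = e^(−0.272×2.040) = 0.5741; e^(−k_2 t) = e^(−0.773×2.040) = 0.2066.
D = 16.88 × (0.5741 − 0.2066) + 1.31 × 0.2066 = 6.206 + 0.2707 = 6.476 mg/L.
DO = C_s − D = 7.97 − 6.476 = 1.494 mg/L.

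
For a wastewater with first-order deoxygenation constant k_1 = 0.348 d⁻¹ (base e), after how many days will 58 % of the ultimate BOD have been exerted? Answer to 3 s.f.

t ≈ 2.49 d

y/L₀ = 1 − e^(−k_1 t) = 0.58 ⇒ e^(−k_1 t) = 0.420
t = −ln(0.420) / 0.348 = 0.8675 / 0.348 = 2.493 d.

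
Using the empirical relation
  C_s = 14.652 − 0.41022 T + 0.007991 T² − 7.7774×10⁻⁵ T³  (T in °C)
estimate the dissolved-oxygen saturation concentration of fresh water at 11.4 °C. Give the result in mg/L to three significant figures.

C_s = 14.652 − 0.41022×11.4 + 0.007991×11.4² − 7.7774×10⁻⁵×11.4³ = 10.90 mg/L.

C_s ≈ 10.9 mg/L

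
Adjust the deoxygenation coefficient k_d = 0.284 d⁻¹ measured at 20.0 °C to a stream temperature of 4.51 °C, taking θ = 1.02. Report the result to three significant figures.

k_d(T₂) = k_d(T₁) · θ^(T₂−T₁) = 0.284 × 1.02^(4.51−20.0)
= 0.284 × 1.02^-15.5 = 0.284 × 0.7358 = 0.2090 d⁻¹.

k_d ≈ 0.209 d⁻¹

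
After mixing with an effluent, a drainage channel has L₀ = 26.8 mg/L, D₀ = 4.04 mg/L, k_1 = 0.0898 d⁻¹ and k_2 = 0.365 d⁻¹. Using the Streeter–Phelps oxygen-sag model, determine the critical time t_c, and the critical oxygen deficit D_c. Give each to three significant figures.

t_c = [1/(k_2−k_1)] ln[(k_2/k_1)(1 − D₀(k_2−k_1)/(k_1 L₀))]
= [1/(0.365−0.0898)] ln[(0.365/0.0898)(1 − 4.04×0.2752/(0.0898×26.8))]
= (1/0.2752) ln[4.065 × 0.5380] = 3.634 × ln(2.187) = 3.634 × 0.7825 = 2.843 d.
D_c = (k_1/k_2) L₀ e^(−k_1 t_c) = (0.0898/0.365) × 26.8 × e^(−0.0898×2.843) = 0.2460 × 26.8 × 0.7747 = 5.108 mg/L.

t_c ≈ 2.84 d; D_c ≈ 5.11 mg/L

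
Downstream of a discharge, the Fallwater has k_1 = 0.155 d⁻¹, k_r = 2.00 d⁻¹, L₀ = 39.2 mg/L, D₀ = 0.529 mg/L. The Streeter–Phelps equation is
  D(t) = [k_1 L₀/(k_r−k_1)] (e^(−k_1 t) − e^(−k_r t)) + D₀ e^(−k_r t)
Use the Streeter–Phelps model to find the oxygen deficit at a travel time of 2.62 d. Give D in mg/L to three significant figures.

D ≈ 2.18 mg/L

k_1 L₀/(k_r−k_1) = 0.155×39.2/(2.00−0.155) = 6.076/1.845 = 3.293 mg/L.
e^(−k_1 t) = e^(−0.155×2.620) = 0.6662; e^(−k_r t) = e^(−2.00×2.620) = 0.005300.
D = 3.293 × (0.6662 − 0.005300) + 0.529 × 0.005300 = 2.177 + 0.002804 = 2.179 mg/L.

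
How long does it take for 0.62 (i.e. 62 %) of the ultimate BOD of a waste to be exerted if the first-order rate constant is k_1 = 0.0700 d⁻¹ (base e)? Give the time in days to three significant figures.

y/L₀ = 1 − e^(−k_1 t) = 0.62 ⇒ e^(−k_1 t) = 0.380
t = −ln(0.380) / 0.0700 = 0.9676 / 0.0700 = 13.82 d.

t ≈ 13.8 d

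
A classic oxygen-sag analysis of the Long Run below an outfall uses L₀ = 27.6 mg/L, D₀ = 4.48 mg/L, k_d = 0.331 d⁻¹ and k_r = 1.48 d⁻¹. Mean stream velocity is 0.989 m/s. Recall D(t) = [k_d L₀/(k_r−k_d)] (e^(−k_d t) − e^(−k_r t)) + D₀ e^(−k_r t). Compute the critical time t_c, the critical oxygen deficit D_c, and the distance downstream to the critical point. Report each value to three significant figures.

t_c ≈ 0.582 d; D_c ≈ 5.09 mg/L; x_c ≈ 49.7 km

t_c = [1/(k_r−k_d)] ln[(k_r/k_d)(1 − D₀(k_r−k_d)/(k_d L₀))]
= [1/(1.48−0.331)] ln[(1.48/0.331)(1 − 4.48×1.149/(0.331×27.6))]
= (1/1.149) ln[4.471 × 0.4365] = 0.8703 × ln(1.952) = 0.8703 × 0.6688 = 0.5821 d.
L(t_c) = L₀ e^(−k_d t_c) = 27.6 × 0.8248 = 22.76 mg/L, and at the critical point k_r D_c = k_d L, so D_c = (0.331/1.48) × 22.76 = 5.091 mg/L.
x_c = v t_c = 0.989 m/s × 0.5821 d × 86400 s/d = 49740 m ≈ 49.7 km.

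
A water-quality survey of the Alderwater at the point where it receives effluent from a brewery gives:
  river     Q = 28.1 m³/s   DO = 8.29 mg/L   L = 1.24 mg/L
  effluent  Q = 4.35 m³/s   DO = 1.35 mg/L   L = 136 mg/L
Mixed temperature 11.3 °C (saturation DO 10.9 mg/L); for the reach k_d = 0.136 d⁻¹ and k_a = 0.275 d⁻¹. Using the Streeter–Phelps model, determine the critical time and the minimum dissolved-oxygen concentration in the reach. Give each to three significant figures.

Mixed DO = (28.1×8.29 + 4.35×1.35)/(28.1+4.35) = 238.8/32.45 = 7.360 mg/L.
Mixed L₀ = (28.1×1.24 + 4.35×136)/(32.45) = 626.4/32.45 = 19.30 mg/L.
Initial deficit D₀ = C_s − DO₀ = 10.9 − 7.360 = 3.540 mg/L.
t_c = (1/0.1390) ln[(0.275/0.136)(1 − 3.540×0.1390/(0.136×19.30))] = 7.194 × ln(1.643) = 3.572 d.
D_c = (0.136/0.275) × 19.30 × e^(−0.136×3.572) = 0.4945 × 19.30 × 0.6152 = 5.873 mg/L.
Minimum DO = 10.9 − 5.873 = 5.027 mg/L.

t_c ≈ 3.57 d; minimum DO ≈ 5.03 mg/L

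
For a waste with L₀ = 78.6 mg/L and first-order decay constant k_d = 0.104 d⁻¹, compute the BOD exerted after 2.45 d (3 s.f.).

y_t = L₀(1 − e^(−k_d t)) = 78.6 × (1 − e^(−0.104×2.45))
= 78.6 × (1 − 0.7751) = 78.6 × 0.2249 = 17.68 mg/L.

y ≈ 17.7 mg/L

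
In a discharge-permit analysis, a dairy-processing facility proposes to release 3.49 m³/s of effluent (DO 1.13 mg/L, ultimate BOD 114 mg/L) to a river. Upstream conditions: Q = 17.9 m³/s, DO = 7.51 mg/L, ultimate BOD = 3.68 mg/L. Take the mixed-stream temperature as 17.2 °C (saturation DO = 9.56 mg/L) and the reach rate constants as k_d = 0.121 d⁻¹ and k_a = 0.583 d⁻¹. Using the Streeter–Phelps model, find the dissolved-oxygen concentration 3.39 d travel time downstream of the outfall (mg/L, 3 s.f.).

Mixed DO = (17.9×7.51 + 3.49×1.13)/(17.9+3.49) = 138.4/21.39 = 6.469 mg/L.
Mixed L₀ = (17.9×3.68 + 3.49×114)/(21.39) = 463.7/21.39 = 21.68 mg/L.
Initial deficit D₀ = C_s − DO₀ = 9.56 − 6.469 = 3.091 mg/L.
D(3.39) = [0.121×21.68/(0.583−0.121)](e^(−0.121×3.39) − e^(−0.583×3.39)) + 3.091 e^(−0.583×3.39)
= 5.678 × (0.6635 − 0.1386) + 3.091 × 0.1386 = 3.409 mg/L.
DO = 9.56 − 3.409 = 6.151 mg/L.

DO ≈ 6.15 mg/L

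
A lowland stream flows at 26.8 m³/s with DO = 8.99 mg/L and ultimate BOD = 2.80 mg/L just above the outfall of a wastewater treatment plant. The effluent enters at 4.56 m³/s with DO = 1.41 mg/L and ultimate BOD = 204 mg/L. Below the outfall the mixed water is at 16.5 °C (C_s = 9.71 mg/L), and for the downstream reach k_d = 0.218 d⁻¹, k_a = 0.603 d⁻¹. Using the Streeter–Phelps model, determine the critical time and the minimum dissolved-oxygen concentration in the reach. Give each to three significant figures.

Mixed DO = (26.8×8.99 + 4.56×1.41)/(26.8+4.56) = 247.4/31.36 = 7.888 mg/L.
Mixed L₀ = (26.8×2.80 + 4.56×204)/(31.36) = 1005/31.36 = 32.06 mg/L.
Initial deficit D₀ = C_s − DO₀ = 9.71 − 7.888 = 1.822 mg/L.
t_c = (1/0.3850) ln[(0.603/0.218)(1 − 1.822×0.3850/(0.218×32.06))] = 2.597 × ln(2.488) = 2.368 d.
D_c = (0.218/0.603) × 32.06 × e^(−0.218×2.368) = 0.3615 × 32.06 × 0.5968 = 6.916 mg/L.
Minimum DO = 9.71 − 6.916 = 2.794 mg/L.

t_c ≈ 2.37 d; minimum DO ≈ 2.79 mg/L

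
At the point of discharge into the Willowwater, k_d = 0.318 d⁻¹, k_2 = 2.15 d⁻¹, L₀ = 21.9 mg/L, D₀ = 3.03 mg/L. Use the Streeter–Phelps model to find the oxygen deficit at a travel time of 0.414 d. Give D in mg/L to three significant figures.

D ≈ 3.02 mg/L

k_d L₀/(k_2−k_d) = 0.318×21.9/(2.15−0.318) = 6.964/1.832 = 3.801 mg/L.
e^(−k_d t) = e^(−0.318×0.4140) = 0.8766; e^(−k_2 t) = e^(−2.15×0.4140) = 0.4106.
D = 3.801 × (0.8766 − 0.4106) + 3.03 × 0.4106 = 1.772 + 1.244 = 3.016 mg/L.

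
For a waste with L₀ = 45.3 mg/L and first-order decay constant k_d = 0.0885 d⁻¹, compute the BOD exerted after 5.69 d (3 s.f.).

y_t = L₀(1 − e^(−k_d t)) = 45.3 × (1 − e^(−0.0885×5.69))
= 45.3 × (1 − 0.6044) = 45.3 × 0.3956 = 17.92 mg/L.

y ≈ 17.9 mg/L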